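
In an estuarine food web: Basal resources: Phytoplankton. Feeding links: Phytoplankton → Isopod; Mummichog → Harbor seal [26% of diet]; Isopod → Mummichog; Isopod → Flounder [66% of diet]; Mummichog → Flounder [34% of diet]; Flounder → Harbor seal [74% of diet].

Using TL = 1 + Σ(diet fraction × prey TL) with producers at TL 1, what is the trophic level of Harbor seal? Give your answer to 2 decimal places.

Isopod: 1 + 1 = 2
Mummichog: 1 + 2 = 3
Flounder: 1 + (0.66×2 + 0.34×3) = 3.34
Harbor seal: 1 + (0.26×3 + 0.74×3.34) = 4.2516

4.25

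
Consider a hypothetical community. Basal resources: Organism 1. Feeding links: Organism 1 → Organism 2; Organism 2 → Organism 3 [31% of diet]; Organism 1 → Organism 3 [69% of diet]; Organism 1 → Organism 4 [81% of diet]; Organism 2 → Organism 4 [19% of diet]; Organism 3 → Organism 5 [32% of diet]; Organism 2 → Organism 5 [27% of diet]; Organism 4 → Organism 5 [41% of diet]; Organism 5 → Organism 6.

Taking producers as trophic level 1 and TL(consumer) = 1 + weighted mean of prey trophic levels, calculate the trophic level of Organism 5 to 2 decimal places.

3.18

Organism 2: 1 + 1 = 2
Organism 3: 1 + (0.31×2 + 0.69×1) = 2.31
Organism 4: 1 + (0.81×1 + 0.19×2) = 2.19
Organism 5: 1 + (0.32×2.31 + 0.27×2 + 0.41×2.19) = 3.1771
Organism 6: 1 + 3.1771 = 4.1771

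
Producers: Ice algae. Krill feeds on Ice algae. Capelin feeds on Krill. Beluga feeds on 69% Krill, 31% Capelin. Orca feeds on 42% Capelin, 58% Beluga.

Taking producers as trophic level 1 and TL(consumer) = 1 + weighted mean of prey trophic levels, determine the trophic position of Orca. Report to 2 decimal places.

4.18

Krill: 1 + 1 = 2
Capelin: 1 + 2 = 3
Beluga: 1 + (0.69×2 + 0.31×3) = 3.31
Orca: 1 + (0.42×3 + 0.58×3.31) = 4.1798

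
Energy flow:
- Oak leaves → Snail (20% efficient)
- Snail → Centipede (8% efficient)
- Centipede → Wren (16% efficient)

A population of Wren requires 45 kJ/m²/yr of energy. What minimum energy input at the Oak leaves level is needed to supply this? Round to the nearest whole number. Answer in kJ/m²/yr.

Cumulative transfer efficiency: 0.2 × 0.08 × 0.16 = 0.00256
Oak leaves energy = 45 / 0.00256 = 17578 kJ/m²/yr

17578 kJ/m²/yr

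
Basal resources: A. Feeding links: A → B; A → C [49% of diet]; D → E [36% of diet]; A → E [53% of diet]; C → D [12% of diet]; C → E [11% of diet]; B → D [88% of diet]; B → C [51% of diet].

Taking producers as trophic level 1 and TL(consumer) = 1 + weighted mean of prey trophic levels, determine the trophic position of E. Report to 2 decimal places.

2.91

B: 1 + 1 = 2
C: 1 + (0.49×1 + 0.51×2) = 2.51
D: 1 + (0.12×2.51 + 0.88×2) = 3.0612
E: 1 + (0.11×2.51 + 0.53×1 + 0.36×3.0612) = 2.908132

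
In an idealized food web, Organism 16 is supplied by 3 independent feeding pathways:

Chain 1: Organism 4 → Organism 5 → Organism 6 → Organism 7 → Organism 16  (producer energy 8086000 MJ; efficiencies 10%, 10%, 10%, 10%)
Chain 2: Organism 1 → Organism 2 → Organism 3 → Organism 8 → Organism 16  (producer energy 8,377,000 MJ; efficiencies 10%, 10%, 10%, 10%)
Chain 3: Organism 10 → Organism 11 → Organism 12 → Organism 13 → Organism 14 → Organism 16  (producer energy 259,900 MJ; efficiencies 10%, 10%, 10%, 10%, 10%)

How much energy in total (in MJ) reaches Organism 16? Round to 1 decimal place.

1648.9 MJ

Chain 1: 8086000 × 0.1 × 0.1 × 0.1 × 0.1 = 808.6 MJ
Chain 2: 8377000 × 0.1 × 0.1 × 0.1 × 0.1 = 837.7 MJ
Chain 3: 259900 × 0.1 × 0.1 × 0.1 × 0.1 × 0.1 = 2.599 MJ
Total at Organism 16: 808.6 + 837.7 + 2.599 = 1648.899 MJ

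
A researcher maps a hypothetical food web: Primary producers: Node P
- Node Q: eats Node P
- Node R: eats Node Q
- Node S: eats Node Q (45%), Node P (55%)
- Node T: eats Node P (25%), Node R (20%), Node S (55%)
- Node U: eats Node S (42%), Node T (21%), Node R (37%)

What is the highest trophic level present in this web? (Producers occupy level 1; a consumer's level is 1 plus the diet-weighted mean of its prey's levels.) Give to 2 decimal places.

Node Q: 1 + 1 = 2
Node R: 1 + 2 = 3
Node S: 1 + (0.45×2 + 0.55×1) = 2.45
Node T: 1 + (0.25×1 + 0.2×3 + 0.55×2.45) = 3.1975
Node U: 1 + (0.42×2.45 + 0.21×3.1975 + 0.37×3) = 3.810475

3.81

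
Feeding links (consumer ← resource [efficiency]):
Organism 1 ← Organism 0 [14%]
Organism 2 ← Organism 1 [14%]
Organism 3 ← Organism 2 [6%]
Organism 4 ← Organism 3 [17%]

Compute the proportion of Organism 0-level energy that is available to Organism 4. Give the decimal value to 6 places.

Product of link efficiencies: 0.14 × 0.14 × 0.06 × 0.17 = 0.00019992

0.000200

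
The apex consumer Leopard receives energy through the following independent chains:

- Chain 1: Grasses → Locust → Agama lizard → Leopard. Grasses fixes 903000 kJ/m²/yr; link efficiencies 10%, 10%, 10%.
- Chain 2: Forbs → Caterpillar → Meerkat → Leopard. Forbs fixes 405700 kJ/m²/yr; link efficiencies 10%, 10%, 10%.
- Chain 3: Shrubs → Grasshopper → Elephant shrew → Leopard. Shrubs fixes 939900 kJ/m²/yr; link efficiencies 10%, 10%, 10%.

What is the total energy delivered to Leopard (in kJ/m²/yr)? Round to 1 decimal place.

Chain 1: 903000 × 0.1 × 0.1 × 0.1 = 903 kJ/m²/yr
Chain 2: 405700 × 0.1 × 0.1 × 0.1 = 405.7 kJ/m²/yr
Chain 3: 939900 × 0.1 × 0.1 × 0.1 = 939.9 kJ/m²/yr
Total at Leopard: 903 + 405.7 + 939.9 = 2248.6 kJ/m²/yr

2248.6 kJ/m²/yr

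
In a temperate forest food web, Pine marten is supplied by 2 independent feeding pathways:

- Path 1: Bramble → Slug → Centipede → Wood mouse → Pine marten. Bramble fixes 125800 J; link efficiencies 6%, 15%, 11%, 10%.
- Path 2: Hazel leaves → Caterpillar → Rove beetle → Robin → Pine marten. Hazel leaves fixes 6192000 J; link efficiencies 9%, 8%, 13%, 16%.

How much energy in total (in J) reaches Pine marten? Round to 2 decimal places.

Path 1: 125800 × 0.06 × 0.15 × 0.11 × 0.1 = 12.4542 J
Path 2: 6192000 × 0.09 × 0.08 × 0.13 × 0.16 = 927.31392 J
Total at Pine marten: 12.4542 + 927.31392 = 939.76812 J

939.77 J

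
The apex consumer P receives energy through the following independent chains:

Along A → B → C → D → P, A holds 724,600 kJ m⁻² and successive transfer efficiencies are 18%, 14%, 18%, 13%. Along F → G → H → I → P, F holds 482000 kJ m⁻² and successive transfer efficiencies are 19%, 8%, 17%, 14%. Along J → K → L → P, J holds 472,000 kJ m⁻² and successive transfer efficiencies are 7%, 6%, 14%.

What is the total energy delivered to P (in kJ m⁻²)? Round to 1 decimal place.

879.2 kJ m⁻²

Via A: 724600 × 0.18 × 0.14 × 0.18 × 0.13 = 427.282128 kJ m⁻²
Via F: 482000 × 0.19 × 0.08 × 0.17 × 0.14 = 174.36832 kJ m⁻²
Via J: 472000 × 0.07 × 0.06 × 0.14 = 277.536 kJ m⁻²
Total at P: 427.282128 + 174.36832 + 277.536 = 879.186448 kJ m⁻²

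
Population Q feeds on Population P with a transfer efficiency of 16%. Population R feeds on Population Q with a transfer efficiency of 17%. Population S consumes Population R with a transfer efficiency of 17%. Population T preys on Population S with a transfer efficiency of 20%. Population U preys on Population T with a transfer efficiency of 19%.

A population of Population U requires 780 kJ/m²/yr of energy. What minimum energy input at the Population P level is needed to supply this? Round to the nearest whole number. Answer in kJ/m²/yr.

Cumulative transfer efficiency: 0.16 × 0.17 × 0.17 × 0.2 × 0.19 = 0.000175712
Population P energy = 780 / 0.000175712 = 4439082 kJ/m²/yr

4439082 kJ/m²/yr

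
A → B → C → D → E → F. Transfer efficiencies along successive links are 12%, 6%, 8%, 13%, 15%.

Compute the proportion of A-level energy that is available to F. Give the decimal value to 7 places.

0.0000112

Product of link efficiencies: 0.12 × 0.06 × 0.08 × 0.13 × 0.15 = 0.000011232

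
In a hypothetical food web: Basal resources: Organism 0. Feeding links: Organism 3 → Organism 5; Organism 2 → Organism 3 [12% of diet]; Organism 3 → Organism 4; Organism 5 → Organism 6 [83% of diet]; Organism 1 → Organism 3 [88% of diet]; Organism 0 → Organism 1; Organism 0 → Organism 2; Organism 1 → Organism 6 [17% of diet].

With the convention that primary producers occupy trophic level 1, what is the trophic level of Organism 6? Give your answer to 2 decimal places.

Organism 1: 1 + 1 = 2
Organism 2: 1 + 1 = 2
Organism 3: 1 + (0.88×2 + 0.12×2) = 3
Organism 4: 1 + 3 = 4
Organism 5: 1 + 3 = 4
Organism 6: 1 + (0.83×4 + 0.17×2) = 4.66

4.66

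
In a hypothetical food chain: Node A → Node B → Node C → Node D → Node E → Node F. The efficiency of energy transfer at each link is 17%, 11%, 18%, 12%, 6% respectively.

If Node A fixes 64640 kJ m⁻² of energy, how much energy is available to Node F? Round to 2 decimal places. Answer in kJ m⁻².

Node B: 64640 × 0.17 = 10988.8 kJ m⁻²
Node C: 10988.8 × 0.11 = 1208.768 kJ m⁻²
Node D: 1208.768 × 0.18 = 217.57824 kJ m⁻²
Node E: 217.57824 × 0.12 = 26.1093888 kJ m⁻²
Node F: 26.1093888 × 0.06 = 1.566563328 kJ m⁻²

1.57 kJ m⁻²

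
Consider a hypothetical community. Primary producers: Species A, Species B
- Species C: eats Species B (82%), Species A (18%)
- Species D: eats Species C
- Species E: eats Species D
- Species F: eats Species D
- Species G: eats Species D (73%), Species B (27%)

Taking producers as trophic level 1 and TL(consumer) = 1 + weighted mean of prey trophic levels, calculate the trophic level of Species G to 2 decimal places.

Species C: 1 + (0.82×1 + 0.18×1) = 2
Species D: 1 + 2 = 3
Species E: 1 + 3 = 4
Species F: 1 + 3 = 4
Species G: 1 + (0.73×3 + 0.27×1) = 3.46

3.46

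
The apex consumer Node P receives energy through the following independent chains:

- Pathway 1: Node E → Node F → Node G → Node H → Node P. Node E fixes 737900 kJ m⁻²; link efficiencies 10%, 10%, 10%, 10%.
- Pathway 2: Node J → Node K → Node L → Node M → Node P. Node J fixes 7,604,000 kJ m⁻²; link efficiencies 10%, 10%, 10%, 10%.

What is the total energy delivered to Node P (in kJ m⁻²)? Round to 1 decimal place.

Pathway 1: 737900 × 0.1 × 0.1 × 0.1 × 0.1 = 73.79 kJ m⁻²
Pathway 2: 7604000 × 0.1 × 0.1 × 0.1 × 0.1 = 760.4 kJ m⁻²
Total at Node P: 73.79 + 760.4 = 834.19 kJ m⁻²

834.2 kJ m⁻²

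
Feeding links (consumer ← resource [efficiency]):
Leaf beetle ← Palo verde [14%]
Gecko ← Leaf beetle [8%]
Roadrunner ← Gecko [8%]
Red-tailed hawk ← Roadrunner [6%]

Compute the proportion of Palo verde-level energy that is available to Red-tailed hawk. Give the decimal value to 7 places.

Product of link efficiencies: 0.14 × 0.08 × 0.08 × 0.06 = 0.00005376

0.0000538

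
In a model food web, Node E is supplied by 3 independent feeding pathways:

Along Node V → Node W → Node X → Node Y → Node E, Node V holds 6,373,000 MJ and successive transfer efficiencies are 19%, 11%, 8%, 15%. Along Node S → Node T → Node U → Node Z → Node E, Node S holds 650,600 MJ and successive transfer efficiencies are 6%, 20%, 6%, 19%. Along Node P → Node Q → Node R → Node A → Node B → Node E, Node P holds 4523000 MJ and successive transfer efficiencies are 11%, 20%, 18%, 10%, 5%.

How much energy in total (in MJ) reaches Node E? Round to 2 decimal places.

1776.91 MJ

Via Node V: 6373000 × 0.19 × 0.11 × 0.08 × 0.15 = 1598.3484 MJ
Via Node S: 650600 × 0.06 × 0.2 × 0.06 × 0.19 = 89.00208 MJ
Via Node P: 4523000 × 0.11 × 0.2 × 0.18 × 0.1 × 0.05 = 89.5554 MJ
Total at Node E: 1598.3484 + 89.00208 + 89.5554 = 1776.90588 MJ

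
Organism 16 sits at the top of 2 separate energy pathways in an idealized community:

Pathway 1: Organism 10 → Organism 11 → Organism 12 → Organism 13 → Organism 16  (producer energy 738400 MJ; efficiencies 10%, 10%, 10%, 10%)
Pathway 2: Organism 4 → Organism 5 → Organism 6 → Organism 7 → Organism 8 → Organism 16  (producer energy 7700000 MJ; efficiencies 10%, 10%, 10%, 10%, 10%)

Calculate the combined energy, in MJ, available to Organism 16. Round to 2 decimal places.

150.84 MJ

Pathway 1: 738400 × 0.1 × 0.1 × 0.1 × 0.1 = 73.84 MJ
Pathway 2: 7700000 × 0.1 × 0.1 × 0.1 × 0.1 × 0.1 = 77 MJ
Total at Organism 16: 73.84 + 77 = 150.84 MJ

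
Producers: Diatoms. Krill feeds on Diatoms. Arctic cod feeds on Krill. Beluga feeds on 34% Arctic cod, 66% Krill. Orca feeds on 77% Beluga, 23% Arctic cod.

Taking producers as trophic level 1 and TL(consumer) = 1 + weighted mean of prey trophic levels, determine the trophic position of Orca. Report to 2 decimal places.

4.26

Krill: 1 + 1 = 2
Arctic cod: 1 + 2 = 3
Beluga: 1 + (0.34×3 + 0.66×2) = 3.34
Orca: 1 + (0.77×3.34 + 0.23×3) = 4.2618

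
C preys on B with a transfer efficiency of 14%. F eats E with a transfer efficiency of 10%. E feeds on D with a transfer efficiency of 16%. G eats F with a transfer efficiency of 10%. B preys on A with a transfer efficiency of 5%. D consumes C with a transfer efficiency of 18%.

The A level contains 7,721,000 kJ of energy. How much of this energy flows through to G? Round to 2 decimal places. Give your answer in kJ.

15.57 kJ

B: 7721000 × 0.05 = 386050 kJ
C: 386050 × 0.14 = 54047 kJ
D: 54047 × 0.18 = 9728.46 kJ
E: 9728.46 × 0.16 = 1556.5536 kJ
F: 1556.5536 × 0.1 = 155.65536 kJ
G: 155.65536 × 0.1 = 15.565536 kJ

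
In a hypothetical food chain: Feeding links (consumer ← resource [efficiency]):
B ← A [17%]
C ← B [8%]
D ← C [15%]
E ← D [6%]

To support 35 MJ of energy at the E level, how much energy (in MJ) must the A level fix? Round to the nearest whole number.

Cumulative transfer efficiency: 0.17 × 0.08 × 0.15 × 0.06 = 0.0001224
A energy = 35 / 0.0001224 = 285948 MJ

285948 MJ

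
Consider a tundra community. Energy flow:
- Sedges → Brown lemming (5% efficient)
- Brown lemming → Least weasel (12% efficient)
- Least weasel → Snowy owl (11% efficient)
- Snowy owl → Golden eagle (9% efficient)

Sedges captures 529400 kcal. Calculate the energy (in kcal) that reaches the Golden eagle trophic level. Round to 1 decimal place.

Brown lemming: 529400 × 0.05 = 26470 kcal
Least weasel: 26470 × 0.12 = 3176.4 kcal
Snowy owl: 3176.4 × 0.11 = 349.404 kcal
Golden eagle: 349.404 × 0.09 = 31.44636 kcal

31.4 kcal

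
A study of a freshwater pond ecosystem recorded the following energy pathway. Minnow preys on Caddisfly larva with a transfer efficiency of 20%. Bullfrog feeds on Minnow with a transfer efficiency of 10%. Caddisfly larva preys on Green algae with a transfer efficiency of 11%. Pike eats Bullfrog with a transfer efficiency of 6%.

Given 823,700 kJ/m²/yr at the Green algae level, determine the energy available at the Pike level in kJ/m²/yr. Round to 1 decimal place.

108.7 kJ/m²/yr

Caddisfly larva: 823700 × 0.11 = 90607 kJ/m²/yr
Minnow: 90607 × 0.2 = 18121.4 kJ/m²/yr
Bullfrog: 18121.4 × 0.1 = 1812.14 kJ/m²/yr
Pike: 1812.14 × 0.06 = 108.7284 kJ/m²/yr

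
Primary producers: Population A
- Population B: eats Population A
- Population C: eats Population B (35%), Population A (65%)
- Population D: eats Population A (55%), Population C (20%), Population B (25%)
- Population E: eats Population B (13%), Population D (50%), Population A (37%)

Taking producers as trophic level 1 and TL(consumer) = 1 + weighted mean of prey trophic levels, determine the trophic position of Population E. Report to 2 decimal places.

Population B: 1 + 1 = 2
Population C: 1 + (0.35×2 + 0.65×1) = 2.35
Population D: 1 + (0.55×1 + 0.2×2.35 + 0.25×2) = 2.52
Population E: 1 + (0.13×2 + 0.5×2.52 + 0.37×1) = 2.89

2.89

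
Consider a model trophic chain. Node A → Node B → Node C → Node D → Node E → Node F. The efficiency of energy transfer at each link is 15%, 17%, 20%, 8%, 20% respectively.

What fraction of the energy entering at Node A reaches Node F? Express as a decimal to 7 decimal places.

Product of link efficiencies: 0.15 × 0.17 × 0.2 × 0.08 × 0.2 = 0.0000816

0.0000816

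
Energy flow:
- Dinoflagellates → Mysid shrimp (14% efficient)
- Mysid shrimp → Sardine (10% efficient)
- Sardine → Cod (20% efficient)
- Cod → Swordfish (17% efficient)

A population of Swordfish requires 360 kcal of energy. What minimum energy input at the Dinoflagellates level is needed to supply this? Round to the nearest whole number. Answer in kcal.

Cumulative transfer efficiency: 0.14 × 0.1 × 0.2 × 0.17 = 0.000476
Dinoflagellates energy = 360 / 0.000476 = 756303 kcal

756303 kcal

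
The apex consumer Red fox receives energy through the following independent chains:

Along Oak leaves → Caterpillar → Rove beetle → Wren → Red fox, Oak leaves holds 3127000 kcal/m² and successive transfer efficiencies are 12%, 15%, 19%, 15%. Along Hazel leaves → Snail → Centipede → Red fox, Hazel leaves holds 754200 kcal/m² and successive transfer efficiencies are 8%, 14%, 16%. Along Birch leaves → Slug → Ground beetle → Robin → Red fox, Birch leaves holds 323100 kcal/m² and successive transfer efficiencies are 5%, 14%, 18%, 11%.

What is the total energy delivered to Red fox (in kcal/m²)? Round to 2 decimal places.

Via Oak leaves: 3127000 × 0.12 × 0.15 × 0.19 × 0.15 = 1604.151 kcal/m²
Via Hazel leaves: 754200 × 0.08 × 0.14 × 0.16 = 1351.5264 kcal/m²
Via Birch leaves: 323100 × 0.05 × 0.14 × 0.18 × 0.11 = 44.78166 kcal/m²
Total at Red fox: 1604.151 + 1351.5264 + 44.78166 = 3000.45906 kcal/m²

3000.46 kcal/m²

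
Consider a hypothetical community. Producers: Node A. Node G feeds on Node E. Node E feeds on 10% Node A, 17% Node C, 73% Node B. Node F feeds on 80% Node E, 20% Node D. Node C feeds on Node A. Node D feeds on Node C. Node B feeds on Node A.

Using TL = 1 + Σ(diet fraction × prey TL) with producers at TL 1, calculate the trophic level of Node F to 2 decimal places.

3.92

Node B: 1 + 1 = 2
Node C: 1 + 1 = 2
Node D: 1 + 2 = 3
Node E: 1 + (0.1×1 + 0.17×2 + 0.73×2) = 2.9
Node F: 1 + (0.8×2.9 + 0.2×3) = 3.92
Node G: 1 + 2.9 = 3.9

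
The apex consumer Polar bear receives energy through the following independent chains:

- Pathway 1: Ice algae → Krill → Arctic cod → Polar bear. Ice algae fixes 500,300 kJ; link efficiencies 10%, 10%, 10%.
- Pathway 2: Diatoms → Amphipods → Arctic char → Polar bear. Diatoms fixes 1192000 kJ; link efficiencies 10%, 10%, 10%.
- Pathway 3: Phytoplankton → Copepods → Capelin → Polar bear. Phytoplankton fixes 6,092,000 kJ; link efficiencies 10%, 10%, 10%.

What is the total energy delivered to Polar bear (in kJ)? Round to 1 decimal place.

Pathway 1: 500300 × 0.1 × 0.1 × 0.1 = 500.3 kJ
Pathway 2: 1192000 × 0.1 × 0.1 × 0.1 = 1192 kJ
Pathway 3: 6092000 × 0.1 × 0.1 × 0.1 = 6092 kJ
Total at Polar bear: 500.3 + 1192 + 6092 = 7784.3 kJ

7784.3 kJ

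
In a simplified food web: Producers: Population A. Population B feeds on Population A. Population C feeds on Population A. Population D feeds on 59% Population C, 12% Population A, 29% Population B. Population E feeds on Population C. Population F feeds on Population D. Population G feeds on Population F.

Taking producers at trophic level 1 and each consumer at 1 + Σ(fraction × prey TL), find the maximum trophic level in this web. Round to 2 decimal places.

Population B: 1 + 1 = 2
Population C: 1 + 1 = 2
Population D: 1 + (0.59×2 + 0.12×1 + 0.29×2) = 2.88
Population E: 1 + 2 = 3
Population F: 1 + 2.88 = 3.88
Population G: 1 + 3.88 = 4.88

4.88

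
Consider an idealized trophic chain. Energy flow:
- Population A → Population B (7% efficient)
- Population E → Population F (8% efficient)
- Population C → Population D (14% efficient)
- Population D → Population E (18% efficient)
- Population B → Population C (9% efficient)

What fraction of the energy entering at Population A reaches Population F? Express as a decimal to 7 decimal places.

Product of link efficiencies: 0.07 × 0.09 × 0.14 × 0.18 × 0.08 = 0.0000127008

0.0000127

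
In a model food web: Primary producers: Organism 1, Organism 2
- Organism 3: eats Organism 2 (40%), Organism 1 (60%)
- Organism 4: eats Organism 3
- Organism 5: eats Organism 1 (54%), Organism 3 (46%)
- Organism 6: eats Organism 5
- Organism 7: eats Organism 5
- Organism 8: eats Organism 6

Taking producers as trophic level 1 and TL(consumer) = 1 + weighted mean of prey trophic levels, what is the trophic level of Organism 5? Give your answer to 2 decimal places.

Organism 3: 1 + (0.4×1 + 0.6×1) = 2
Organism 4: 1 + 2 = 3
Organism 5: 1 + (0.54×1 + 0.46×2) = 2.46
Organism 6: 1 + 2.46 = 3.46
Organism 7: 1 + 2.46 = 3.46
Organism 8: 1 + 3.46 = 4.46

2.46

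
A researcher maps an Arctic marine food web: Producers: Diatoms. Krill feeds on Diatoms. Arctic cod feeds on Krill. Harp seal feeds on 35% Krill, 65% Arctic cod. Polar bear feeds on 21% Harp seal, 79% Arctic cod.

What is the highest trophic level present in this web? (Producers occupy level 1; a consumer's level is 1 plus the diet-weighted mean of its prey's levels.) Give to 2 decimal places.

4.14

Krill: 1 + 1 = 2
Arctic cod: 1 + 2 = 3
Harp seal: 1 + (0.35×2 + 0.65×3) = 3.65
Polar bear: 1 + (0.21×3.65 + 0.79×3) = 4.1365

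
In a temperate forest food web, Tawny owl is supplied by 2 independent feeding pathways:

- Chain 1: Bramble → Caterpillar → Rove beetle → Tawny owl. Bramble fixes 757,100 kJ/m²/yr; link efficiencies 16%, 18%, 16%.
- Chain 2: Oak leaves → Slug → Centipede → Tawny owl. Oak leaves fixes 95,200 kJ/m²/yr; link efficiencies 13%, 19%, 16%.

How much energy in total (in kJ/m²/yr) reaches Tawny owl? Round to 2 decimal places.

Chain 1: 757100 × 0.16 × 0.18 × 0.16 = 3488.7168 kJ/m²/yr
Chain 2: 95200 × 0.13 × 0.19 × 0.16 = 376.2304 kJ/m²/yr
Total at Tawny owl: 3488.7168 + 376.2304 = 3864.9472 kJ/m²/yr

3864.95 kJ/m²/yr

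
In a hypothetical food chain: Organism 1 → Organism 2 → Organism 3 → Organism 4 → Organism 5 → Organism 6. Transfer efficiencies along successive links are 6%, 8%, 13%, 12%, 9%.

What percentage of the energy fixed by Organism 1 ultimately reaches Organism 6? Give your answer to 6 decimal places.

0.000674%

Product of link efficiencies: 0.06 × 0.08 × 0.13 × 0.12 × 0.09 = 0.0000067392
As a percentage: 0.0000067392 × 100 = 0.000674%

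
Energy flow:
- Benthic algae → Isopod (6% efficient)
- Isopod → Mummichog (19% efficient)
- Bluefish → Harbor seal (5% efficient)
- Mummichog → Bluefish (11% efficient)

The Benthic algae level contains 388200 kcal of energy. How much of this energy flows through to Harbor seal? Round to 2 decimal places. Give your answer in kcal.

24.34 kcal

Isopod: 388200 × 0.06 = 23292 kcal
Mummichog: 23292 × 0.19 = 4425.48 kcal
Bluefish: 4425.48 × 0.11 = 486.8028 kcal
Harbor seal: 486.8028 × 0.05 = 24.34014 kcal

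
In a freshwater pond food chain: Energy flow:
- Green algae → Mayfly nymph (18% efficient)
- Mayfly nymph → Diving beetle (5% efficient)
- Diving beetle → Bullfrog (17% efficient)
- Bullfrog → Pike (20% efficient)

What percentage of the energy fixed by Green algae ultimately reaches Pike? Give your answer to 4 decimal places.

0.0306%

Product of link efficiencies: 0.18 × 0.05 × 0.17 × 0.2 = 0.000306
As a percentage: 0.000306 × 100 = 0.0306%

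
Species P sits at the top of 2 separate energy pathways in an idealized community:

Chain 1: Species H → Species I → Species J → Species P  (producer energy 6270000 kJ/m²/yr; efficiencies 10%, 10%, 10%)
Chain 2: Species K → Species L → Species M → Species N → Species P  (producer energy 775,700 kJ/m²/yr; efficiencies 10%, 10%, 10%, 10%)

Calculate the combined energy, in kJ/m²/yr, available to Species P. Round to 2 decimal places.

Chain 1: 6270000 × 0.1 × 0.1 × 0.1 = 6270 kJ/m²/yr
Chain 2: 775700 × 0.1 × 0.1 × 0.1 × 0.1 = 77.57 kJ/m²/yr
Total at Species P: 6270 + 77.57 = 6347.57 kJ/m²/yr

6347.57 kJ/m²/yr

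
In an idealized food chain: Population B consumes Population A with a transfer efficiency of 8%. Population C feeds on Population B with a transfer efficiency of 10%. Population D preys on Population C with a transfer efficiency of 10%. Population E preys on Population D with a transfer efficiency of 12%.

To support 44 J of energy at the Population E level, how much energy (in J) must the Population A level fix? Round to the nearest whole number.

458333 J

Cumulative transfer efficiency: 0.08 × 0.1 × 0.1 × 0.12 = 0.000096
Population A energy = 44 / 0.000096 = 458333 J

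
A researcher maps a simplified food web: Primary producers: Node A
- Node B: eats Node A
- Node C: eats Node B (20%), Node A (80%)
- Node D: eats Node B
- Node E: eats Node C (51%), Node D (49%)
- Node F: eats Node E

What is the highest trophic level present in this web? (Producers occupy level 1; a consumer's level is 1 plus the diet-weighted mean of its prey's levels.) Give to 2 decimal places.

Node B: 1 + 1 = 2
Node C: 1 + (0.2×2 + 0.8×1) = 2.2
Node D: 1 + 2 = 3
Node E: 1 + (0.51×2.2 + 0.49×3) = 3.592
Node F: 1 + 3.592 = 4.592

4.59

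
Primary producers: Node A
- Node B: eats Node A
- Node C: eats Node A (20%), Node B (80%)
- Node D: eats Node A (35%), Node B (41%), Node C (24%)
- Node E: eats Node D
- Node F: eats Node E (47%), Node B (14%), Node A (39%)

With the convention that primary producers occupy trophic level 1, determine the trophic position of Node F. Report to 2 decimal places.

3.48

Node B: 1 + 1 = 2
Node C: 1 + (0.2×1 + 0.8×2) = 2.8
Node D: 1 + (0.35×1 + 0.41×2 + 0.24×2.8) = 2.842
Node E: 1 + 2.842 = 3.842
Node F: 1 + (0.47×3.842 + 0.14×2 + 0.39×1) = 3.47574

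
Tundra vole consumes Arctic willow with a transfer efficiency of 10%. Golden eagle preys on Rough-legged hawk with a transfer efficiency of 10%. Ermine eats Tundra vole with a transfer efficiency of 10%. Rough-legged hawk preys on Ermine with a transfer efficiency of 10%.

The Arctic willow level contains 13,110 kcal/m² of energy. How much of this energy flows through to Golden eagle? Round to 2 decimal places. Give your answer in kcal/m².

Tundra vole: 13110 × 0.1 = 1311 kcal/m²
Ermine: 1311 × 0.1 = 131.1 kcal/m²
Rough-legged hawk: 131.1 × 0.1 = 13.11 kcal/m²
Golden eagle: 13.11 × 0.1 = 1.311 kcal/m²

1.31 kcal/m²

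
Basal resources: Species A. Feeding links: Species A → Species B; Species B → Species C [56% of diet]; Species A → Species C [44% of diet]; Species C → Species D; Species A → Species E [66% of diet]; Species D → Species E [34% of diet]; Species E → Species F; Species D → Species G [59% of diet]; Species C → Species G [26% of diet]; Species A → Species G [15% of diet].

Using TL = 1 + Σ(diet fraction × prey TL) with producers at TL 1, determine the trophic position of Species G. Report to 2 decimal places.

Species B: 1 + 1 = 2
Species C: 1 + (0.56×2 + 0.44×1) = 2.56
Species D: 1 + 2.56 = 3.56
Species E: 1 + (0.66×1 + 0.34×3.56) = 2.8704
Species F: 1 + 2.8704 = 3.8704
Species G: 1 + (0.59×3.56 + 0.26×2.56 + 0.15×1) = 3.916

3.92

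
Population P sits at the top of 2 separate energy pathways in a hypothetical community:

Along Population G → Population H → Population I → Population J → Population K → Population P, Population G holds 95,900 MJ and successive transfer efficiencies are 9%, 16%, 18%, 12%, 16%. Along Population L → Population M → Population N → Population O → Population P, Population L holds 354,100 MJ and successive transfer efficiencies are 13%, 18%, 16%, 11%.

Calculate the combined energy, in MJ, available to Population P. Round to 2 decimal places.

Via Population G: 95900 × 0.09 × 0.16 × 0.18 × 0.12 × 0.16 = 4.77259776 MJ
Via Population L: 354100 × 0.13 × 0.18 × 0.16 × 0.11 = 145.832544 MJ
Total at Population P: 4.77259776 + 145.832544 = 150.60514176 MJ

150.61 MJ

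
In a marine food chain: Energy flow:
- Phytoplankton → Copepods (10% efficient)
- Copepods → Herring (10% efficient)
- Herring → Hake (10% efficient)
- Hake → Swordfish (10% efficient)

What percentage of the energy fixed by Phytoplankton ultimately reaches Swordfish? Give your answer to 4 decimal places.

Product of link efficiencies: 0.1 × 0.1 × 0.1 × 0.1 = 0.0001
As a percentage: 0.0001 × 100 = 0.0100%

0.0100%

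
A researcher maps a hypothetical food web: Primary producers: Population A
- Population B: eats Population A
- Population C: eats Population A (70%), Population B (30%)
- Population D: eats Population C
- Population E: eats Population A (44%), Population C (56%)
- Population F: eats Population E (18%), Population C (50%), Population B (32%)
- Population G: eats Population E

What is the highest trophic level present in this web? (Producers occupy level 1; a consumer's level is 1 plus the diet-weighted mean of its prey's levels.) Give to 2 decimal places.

3.73

Population B: 1 + 1 = 2
Population C: 1 + (0.7×1 + 0.3×2) = 2.3
Population D: 1 + 2.3 = 3.3
Population E: 1 + (0.44×1 + 0.56×2.3) = 2.728
Population F: 1 + (0.18×2.728 + 0.5×2.3 + 0.32×2) = 3.28104
Population G: 1 + 2.728 = 3.728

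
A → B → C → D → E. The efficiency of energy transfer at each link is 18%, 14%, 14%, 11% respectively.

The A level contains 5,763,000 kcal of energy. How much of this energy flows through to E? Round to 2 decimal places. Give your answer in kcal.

2236.51 kcal

B: 5763000 × 0.18 = 1037340 kcal
C: 1037340 × 0.14 = 145227.6 kcal
D: 145227.6 × 0.14 = 20331.864 kcal
E: 20331.864 × 0.11 = 2236.50504 kcal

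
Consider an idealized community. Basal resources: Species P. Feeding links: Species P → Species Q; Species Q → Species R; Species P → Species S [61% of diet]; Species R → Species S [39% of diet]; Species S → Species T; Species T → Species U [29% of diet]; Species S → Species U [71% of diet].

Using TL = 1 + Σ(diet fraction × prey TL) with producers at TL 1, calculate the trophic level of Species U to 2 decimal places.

4.07

Species Q: 1 + 1 = 2
Species R: 1 + 2 = 3
Species S: 1 + (0.61×1 + 0.39×3) = 2.78
Species T: 1 + 2.78 = 3.78
Species U: 1 + (0.29×3.78 + 0.71×2.78) = 4.07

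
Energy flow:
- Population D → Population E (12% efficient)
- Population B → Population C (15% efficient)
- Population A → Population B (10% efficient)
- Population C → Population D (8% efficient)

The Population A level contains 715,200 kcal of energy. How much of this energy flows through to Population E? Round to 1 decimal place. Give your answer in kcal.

Population B: 715200 × 0.1 = 71520 kcal
Population C: 71520 × 0.15 = 10728 kcal
Population D: 10728 × 0.08 = 858.24 kcal
Population E: 858.24 × 0.12 = 102.9888 kcal

103.0 kcal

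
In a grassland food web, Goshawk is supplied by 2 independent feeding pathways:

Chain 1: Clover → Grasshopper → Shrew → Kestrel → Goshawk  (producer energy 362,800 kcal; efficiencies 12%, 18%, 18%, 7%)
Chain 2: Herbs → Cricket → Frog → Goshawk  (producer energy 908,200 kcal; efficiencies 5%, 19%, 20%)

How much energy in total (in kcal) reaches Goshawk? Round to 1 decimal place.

Chain 1: 362800 × 0.12 × 0.18 × 0.18 × 0.07 = 98.739648 kcal
Chain 2: 908200 × 0.05 × 0.19 × 0.2 = 1725.58 kcal
Total at Goshawk: 98.739648 + 1725.58 = 1824.319648 kcal

1824.3 kcal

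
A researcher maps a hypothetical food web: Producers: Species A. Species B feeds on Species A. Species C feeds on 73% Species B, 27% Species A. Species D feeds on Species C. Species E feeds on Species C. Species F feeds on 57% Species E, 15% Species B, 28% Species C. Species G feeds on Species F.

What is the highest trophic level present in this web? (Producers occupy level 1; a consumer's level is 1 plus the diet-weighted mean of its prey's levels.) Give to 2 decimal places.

Species B: 1 + 1 = 2
Species C: 1 + (0.73×2 + 0.27×1) = 2.73
Species D: 1 + 2.73 = 3.73
Species E: 1 + 2.73 = 3.73
Species F: 1 + (0.57×3.73 + 0.15×2 + 0.28×2.73) = 4.1905
Species G: 1 + 4.1905 = 5.1905

5.19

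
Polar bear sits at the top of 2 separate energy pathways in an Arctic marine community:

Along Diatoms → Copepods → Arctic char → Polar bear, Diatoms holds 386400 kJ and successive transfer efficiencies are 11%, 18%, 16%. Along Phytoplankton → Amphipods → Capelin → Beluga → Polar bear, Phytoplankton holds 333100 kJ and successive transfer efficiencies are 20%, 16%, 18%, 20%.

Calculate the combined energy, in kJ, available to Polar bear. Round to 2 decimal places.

1607.85 kJ

Via Diatoms: 386400 × 0.11 × 0.18 × 0.16 = 1224.1152 kJ
Via Phytoplankton: 333100 × 0.2 × 0.16 × 0.18 × 0.2 = 383.7312 kJ
Total at Polar bear: 1224.1152 + 383.7312 = 1607.8464 kJ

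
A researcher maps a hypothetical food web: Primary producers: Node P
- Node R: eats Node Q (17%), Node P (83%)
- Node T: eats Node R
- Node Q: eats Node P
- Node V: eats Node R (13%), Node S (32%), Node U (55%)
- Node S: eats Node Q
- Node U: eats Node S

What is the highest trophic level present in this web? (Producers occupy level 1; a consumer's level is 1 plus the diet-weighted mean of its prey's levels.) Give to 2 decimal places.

4.44

Node Q: 1 + 1 = 2
Node R: 1 + (0.17×2 + 0.83×1) = 2.17
Node S: 1 + 2 = 3
Node T: 1 + 2.17 = 3.17
Node U: 1 + 3 = 4
Node V: 1 + (0.13×2.17 + 0.32×3 + 0.55×4) = 4.4421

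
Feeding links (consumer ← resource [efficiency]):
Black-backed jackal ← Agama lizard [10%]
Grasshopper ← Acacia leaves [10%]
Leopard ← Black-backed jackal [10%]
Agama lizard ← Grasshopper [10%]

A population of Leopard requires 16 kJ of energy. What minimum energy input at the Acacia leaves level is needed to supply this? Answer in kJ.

160000 kJ

Cumulative transfer efficiency: 0.1 × 0.1 × 0.1 × 0.1 = 0.0001
Acacia leaves energy = 16 / 0.0001 = 160000 kJ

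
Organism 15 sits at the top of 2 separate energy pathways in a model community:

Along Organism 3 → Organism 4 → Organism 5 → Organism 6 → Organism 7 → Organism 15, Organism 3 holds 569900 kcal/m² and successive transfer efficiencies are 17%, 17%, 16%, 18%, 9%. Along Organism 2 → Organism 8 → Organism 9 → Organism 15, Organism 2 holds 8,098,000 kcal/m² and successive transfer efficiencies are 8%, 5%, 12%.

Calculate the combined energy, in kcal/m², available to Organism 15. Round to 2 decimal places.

Via Organism 3: 569900 × 0.17 × 0.17 × 0.16 × 0.18 × 0.09 = 42.69052512 kcal/m²
Via Organism 2: 8098000 × 0.08 × 0.05 × 0.12 = 3887.04 kcal/m²
Total at Organism 15: 42.69052512 + 3887.04 = 3929.73052512 kcal/m²

3929.73 kcal/m²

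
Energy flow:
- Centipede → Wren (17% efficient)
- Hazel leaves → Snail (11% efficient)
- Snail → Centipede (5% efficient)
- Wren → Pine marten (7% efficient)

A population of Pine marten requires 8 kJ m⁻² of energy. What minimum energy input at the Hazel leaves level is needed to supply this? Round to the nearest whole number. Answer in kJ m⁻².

122231 kJ m⁻²

Cumulative transfer efficiency: 0.11 × 0.05 × 0.17 × 0.07 = 0.00006545
Hazel leaves energy = 8 / 0.00006545 = 122231 kJ m⁻²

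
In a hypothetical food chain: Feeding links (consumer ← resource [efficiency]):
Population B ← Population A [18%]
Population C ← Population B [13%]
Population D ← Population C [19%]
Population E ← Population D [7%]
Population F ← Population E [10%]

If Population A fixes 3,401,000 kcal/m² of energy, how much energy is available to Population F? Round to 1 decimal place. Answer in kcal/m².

105.8 kcal/m²

Population B: 3401000 × 0.18 = 612180 kcal/m²
Population C: 612180 × 0.13 = 79583.4 kcal/m²
Population D: 79583.4 × 0.19 = 15120.846 kcal/m²
Population E: 15120.846 × 0.07 = 1058.45922 kcal/m²
Population F: 1058.45922 × 0.1 = 105.845922 kcal/m²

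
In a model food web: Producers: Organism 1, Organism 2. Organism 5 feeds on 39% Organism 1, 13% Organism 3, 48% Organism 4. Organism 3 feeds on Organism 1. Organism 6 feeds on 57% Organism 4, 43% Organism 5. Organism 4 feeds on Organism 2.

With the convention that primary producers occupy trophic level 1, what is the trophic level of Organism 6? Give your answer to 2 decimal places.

Organism 3: 1 + 1 = 2
Organism 4: 1 + 1 = 2
Organism 5: 1 + (0.39×1 + 0.13×2 + 0.48×2) = 2.61
Organism 6: 1 + (0.57×2 + 0.43×2.61) = 3.2623

3.26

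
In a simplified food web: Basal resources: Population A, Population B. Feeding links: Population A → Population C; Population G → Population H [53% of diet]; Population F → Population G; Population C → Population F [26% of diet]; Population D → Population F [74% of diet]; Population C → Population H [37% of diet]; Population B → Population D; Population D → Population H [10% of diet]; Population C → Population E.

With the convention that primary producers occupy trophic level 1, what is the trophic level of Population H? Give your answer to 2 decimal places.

4.06

Population C: 1 + 1 = 2
Population D: 1 + 1 = 2
Population E: 1 + 2 = 3
Population F: 1 + (0.26×2 + 0.74×2) = 3
Population G: 1 + 3 = 4
Population H: 1 + (0.37×2 + 0.1×2 + 0.53×4) = 4.06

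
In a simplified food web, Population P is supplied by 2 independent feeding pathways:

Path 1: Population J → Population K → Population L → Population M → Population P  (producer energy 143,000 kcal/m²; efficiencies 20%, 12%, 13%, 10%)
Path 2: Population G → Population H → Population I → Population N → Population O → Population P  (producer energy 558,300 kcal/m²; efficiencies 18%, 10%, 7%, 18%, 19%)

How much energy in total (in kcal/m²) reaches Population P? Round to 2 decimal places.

68.67 kcal/m²

Path 1: 143000 × 0.2 × 0.12 × 0.13 × 0.1 = 44.616 kcal/m²
Path 2: 558300 × 0.18 × 0.1 × 0.07 × 0.18 × 0.19 = 24.0582636 kcal/m²
Total at Population P: 44.616 + 24.0582636 = 68.6742636 kcal/m²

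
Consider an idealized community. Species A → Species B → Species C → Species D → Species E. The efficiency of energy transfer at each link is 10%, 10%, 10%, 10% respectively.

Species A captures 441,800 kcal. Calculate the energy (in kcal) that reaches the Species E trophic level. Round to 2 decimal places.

Species B: 441800 × 0.1 = 44180 kcal
Species C: 44180 × 0.1 = 4418 kcal
Species D: 4418 × 0.1 = 441.8 kcal
Species E: 441.8 × 0.1 = 44.18 kcal

44.18 kcal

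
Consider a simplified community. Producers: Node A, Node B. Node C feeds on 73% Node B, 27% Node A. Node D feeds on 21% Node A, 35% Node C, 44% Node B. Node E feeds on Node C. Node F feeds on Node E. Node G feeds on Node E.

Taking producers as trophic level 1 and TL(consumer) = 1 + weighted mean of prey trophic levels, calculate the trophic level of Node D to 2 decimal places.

2.35

Node C: 1 + (0.73×1 + 0.27×1) = 2
Node D: 1 + (0.21×1 + 0.35×2 + 0.44×1) = 2.35
Node E: 1 + 2 = 3
Node F: 1 + 3 = 4
Node G: 1 + 3 = 4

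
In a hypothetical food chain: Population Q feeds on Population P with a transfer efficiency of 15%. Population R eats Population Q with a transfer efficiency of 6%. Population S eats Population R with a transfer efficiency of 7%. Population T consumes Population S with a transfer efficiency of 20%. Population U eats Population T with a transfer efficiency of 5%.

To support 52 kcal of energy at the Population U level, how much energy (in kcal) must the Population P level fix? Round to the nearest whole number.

Cumulative transfer efficiency: 0.15 × 0.06 × 0.07 × 0.2 × 0.05 = 0.0000063
Population P energy = 52 / 0.0000063 = 8253968 kcal

8253968 kcal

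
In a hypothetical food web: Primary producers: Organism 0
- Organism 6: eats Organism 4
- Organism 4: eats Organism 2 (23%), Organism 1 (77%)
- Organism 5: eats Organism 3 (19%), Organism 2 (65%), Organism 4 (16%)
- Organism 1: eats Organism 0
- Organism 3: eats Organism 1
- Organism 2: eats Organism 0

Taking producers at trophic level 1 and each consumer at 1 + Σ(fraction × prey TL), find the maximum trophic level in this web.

4

Organism 1: 1 + 1 = 2
Organism 2: 1 + 1 = 2
Organism 3: 1 + 2 = 3
Organism 4: 1 + (0.23×2 + 0.77×2) = 3
Organism 5: 1 + (0.19×3 + 0.65×2 + 0.16×3) = 3.35
Organism 6: 1 + 3 = 4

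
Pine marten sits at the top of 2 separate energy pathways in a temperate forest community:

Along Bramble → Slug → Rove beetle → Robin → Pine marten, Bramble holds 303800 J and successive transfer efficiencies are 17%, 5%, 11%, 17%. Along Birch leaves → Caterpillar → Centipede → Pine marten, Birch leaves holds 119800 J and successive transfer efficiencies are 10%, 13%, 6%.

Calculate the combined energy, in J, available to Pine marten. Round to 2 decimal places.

141.73 J

Via Bramble: 303800 × 0.17 × 0.05 × 0.11 × 0.17 = 48.28901 J
Via Birch leaves: 119800 × 0.1 × 0.13 × 0.06 = 93.444 J
Total at Pine marten: 48.28901 + 93.444 = 141.73301 J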